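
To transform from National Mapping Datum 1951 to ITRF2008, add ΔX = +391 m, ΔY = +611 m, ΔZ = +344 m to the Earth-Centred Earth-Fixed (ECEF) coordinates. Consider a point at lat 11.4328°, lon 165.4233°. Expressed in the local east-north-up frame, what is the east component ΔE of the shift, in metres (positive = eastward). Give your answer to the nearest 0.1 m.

ΔE = -689.7 m

At φ = 11.4328°, λ = 165.4233°: sin φ = 0.198218, cos φ = 0.980158, sin λ = 0.251676, cos λ = -0.967812.
ΔE = −sin λ·ΔX + cos λ·ΔY = −(0.251676)·(391) + (-0.967812)·(611) = -689.74 m.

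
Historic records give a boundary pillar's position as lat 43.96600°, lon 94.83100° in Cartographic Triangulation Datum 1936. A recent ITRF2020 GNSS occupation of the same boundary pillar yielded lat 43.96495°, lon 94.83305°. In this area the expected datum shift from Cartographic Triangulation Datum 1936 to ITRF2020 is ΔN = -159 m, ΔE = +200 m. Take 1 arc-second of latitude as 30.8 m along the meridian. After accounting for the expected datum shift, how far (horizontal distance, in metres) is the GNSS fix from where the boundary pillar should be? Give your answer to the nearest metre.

56 m

Observed coordinate differences: Δφ = -0.00105°, Δλ = +0.00205°.
Converting to metres (1° lat = 110880 m, cos φ = 0.719752): observed ΔN = -116.4 m, observed ΔE = 163.6 m.
Subtracting the expected shift leaves a residual of -116.4 − (-159) = 42.6 m north and 163.6 − (200) = -36.4 m east.
Residual distance = √(42.6² + (-36.4)²) = 56.0 m.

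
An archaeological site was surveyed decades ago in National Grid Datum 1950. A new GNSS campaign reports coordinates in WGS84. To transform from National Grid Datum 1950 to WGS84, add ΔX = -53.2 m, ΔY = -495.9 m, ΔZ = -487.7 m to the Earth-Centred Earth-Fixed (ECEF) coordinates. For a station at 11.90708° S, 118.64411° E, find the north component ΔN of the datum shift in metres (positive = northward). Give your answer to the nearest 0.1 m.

At φ = -11.90708°, λ = 118.64411°: sin φ = -0.206325, cos φ = 0.978483, sin λ = 0.877614, cos λ = -0.479368.
ΔN = −sin φ cos λ·ΔX − sin φ sin λ·ΔY + cos φ·ΔZ = −(-0.206325)(-0.479368)(-53.2) − (-0.206325)(0.877614)(-495.9) + (0.978483)(-487.7) = -561.74 m.

ΔN = -561.7 m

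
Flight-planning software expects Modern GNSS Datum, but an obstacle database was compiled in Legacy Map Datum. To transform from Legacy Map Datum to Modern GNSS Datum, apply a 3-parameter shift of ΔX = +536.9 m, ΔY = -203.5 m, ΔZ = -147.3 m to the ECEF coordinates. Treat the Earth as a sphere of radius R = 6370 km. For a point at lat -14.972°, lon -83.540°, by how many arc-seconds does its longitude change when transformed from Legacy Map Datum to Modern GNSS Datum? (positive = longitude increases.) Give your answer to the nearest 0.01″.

Δλ = 17.11″

sin φ = -0.258347, cos φ = 0.966052, sin λ = -0.993651, cos λ = 0.112510.
East component: ΔE = −sin λ·ΔX + cos λ·ΔY = −(-0.993651)(536.9) + (0.112510)(-203.5) = 510.60 m.
1° of latitude spans πR/180 = 111177 m; at latitude φ, 1° of longitude spans that × cos φ = 107403.2 m, so Δλ = 510.60 / 107403.2 × 3600 = 17.114″.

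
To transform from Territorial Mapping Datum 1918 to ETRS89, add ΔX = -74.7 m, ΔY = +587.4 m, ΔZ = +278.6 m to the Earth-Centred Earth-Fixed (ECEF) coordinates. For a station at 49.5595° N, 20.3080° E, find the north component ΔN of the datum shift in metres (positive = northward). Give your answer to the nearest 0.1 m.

ΔN = 78.9 m

At φ = 49.5595°, λ = 20.3080°: sin φ = 0.761080, cos φ = 0.648658, sin λ = 0.347067, cos λ = 0.937840.
ΔN = −sin φ cos λ·ΔX − sin φ sin λ·ΔY + cos φ·ΔZ = −(0.761080)(0.937840)(-74.7) − (0.761080)(0.347067)(587.4) + (0.648658)(278.6) = 78.88 m.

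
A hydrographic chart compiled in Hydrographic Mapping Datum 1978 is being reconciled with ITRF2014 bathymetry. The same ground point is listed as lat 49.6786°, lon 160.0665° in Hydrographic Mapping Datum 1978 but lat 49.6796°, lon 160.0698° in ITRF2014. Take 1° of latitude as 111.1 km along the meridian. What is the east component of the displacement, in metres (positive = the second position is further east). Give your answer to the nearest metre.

ΔE = 237 m

Δφ = 49.6796° − 49.6786° = +0.0010°; Δλ = 160.0698° − 160.0665° = +0.0033°.
ΔN = Δφ × 111100 = 111.1 m; ΔE = Δλ × 111100 × cos(49.6786°) = +0.0033 × 111100 × 0.647075 = 237.2 m.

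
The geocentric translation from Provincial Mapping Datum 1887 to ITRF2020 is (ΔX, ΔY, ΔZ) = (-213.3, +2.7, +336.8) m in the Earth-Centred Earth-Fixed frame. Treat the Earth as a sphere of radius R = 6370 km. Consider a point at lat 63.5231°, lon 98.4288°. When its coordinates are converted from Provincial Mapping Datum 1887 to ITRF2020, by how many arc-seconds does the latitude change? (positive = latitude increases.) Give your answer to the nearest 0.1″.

Δφ = 3.9″

sin φ = 0.895114, cos φ = 0.445837, sin λ = 0.989199, cos λ = -0.146580.
North component: ΔN = −sin φ cos λ·ΔX − sin φ sin λ·ΔY + cos φ·ΔZ = −(0.895114)(-0.146580)(-213.3) − (0.895114)(0.989199)(2.7) + (0.445837)(336.8) = 119.78 m.
1° of latitude spans πR/180 = 111177 m, so Δφ = 119.78 / 111177 × 3600 = 3.879″.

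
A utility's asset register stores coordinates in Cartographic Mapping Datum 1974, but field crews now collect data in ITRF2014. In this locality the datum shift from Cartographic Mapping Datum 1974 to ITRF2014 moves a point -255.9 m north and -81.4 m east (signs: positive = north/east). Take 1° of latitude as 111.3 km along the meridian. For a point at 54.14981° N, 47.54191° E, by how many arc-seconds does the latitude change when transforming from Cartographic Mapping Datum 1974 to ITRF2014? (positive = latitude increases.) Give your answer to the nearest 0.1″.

1° of latitude = 111.3 km, so Δφ = -255.9 / 111300 = -0.0022992° = -8.277″.

Δφ = -8.3″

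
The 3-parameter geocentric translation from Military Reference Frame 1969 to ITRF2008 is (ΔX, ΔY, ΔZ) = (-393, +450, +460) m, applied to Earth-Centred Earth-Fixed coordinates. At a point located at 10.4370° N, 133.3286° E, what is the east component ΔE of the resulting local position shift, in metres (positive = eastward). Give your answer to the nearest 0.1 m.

ΔE = -22.9 m

The local east axis at (φ, λ) is (−sin λ, cos λ, 0), so ΔE = −sin(133.3286°)·(-393) + cos(133.3286°)·450 = -22.90 m.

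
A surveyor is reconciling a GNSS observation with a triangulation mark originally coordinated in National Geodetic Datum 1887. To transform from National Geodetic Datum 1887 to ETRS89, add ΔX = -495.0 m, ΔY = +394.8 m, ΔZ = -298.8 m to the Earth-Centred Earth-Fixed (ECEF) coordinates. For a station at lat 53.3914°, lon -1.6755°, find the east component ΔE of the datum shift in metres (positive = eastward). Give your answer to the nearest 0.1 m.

At φ = 53.3914°, λ = -1.6755°: sin φ = 0.802728, cos φ = 0.596345, sin λ = -0.029239, cos λ = 0.999572.
ΔE = −sin λ·ΔX + cos λ·ΔY = −(-0.029239)·(-495.0) + (0.999572)·(394.8) = 380.16 m.

ΔE = 380.2 m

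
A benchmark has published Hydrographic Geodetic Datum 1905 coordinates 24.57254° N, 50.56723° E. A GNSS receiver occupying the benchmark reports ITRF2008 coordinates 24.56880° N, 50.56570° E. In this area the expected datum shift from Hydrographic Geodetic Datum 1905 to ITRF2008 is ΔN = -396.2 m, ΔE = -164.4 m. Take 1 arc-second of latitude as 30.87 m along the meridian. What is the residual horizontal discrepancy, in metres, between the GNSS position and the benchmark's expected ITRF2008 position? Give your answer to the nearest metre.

22 m

Observed coordinate differences: Δφ = -0.00374°, Δλ = -0.00153°.
Converting to metres (1° lat = 111132 m, cos φ = 0.909436): observed ΔN = -415.6 m, observed ΔE = -154.6 m.
Subtracting the expected shift leaves a residual of -415.6 − (-396.2) = -19.4 m north and -154.6 − (-164.4) = 9.8 m east.
Residual distance = √((-19.4)² + 9.8²) = 21.7 m.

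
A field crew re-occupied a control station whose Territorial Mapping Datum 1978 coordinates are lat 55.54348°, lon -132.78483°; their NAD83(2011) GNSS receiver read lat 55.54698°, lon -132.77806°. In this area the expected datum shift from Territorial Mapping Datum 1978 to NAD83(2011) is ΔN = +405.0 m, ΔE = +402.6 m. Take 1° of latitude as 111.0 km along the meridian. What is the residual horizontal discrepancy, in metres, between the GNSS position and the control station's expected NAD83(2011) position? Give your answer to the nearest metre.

Observed coordinate differences: Δφ = +0.00350°, Δλ = +0.00677°.
Converting to metres (1° lat = 111000 m, cos φ = 0.565781): observed ΔN = 388.5 m, observed ΔE = 425.2 m.
Subtracting the expected shift leaves a residual of 388.5 − (405.0) = -16.5 m north and 425.2 − (402.6) = 22.6 m east.
Residual distance = √((-16.5)² + 22.6²) = 28.0 m.

28 m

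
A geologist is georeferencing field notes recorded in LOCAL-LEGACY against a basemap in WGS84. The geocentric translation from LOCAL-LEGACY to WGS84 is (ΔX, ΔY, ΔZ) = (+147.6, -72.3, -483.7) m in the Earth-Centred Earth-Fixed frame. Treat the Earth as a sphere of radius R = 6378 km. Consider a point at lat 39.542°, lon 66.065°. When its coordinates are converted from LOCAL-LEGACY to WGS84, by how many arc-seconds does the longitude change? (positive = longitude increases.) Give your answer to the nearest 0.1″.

Δλ = -6.9″

sin φ = 0.636644, cos φ = 0.771158, sin λ = 0.914006, cos λ = 0.405700.
East component: ΔE = −sin λ·ΔX + cos λ·ΔY = −(0.914006)(147.6) + (0.405700)(-72.3) = -164.24 m.
1° of latitude spans πR/180 = 111317 m; at latitude φ, 1° of longitude spans that × cos φ = 85843.1 m, so Δλ = -164.24 / 85843.1 × 3600 = -6.888″.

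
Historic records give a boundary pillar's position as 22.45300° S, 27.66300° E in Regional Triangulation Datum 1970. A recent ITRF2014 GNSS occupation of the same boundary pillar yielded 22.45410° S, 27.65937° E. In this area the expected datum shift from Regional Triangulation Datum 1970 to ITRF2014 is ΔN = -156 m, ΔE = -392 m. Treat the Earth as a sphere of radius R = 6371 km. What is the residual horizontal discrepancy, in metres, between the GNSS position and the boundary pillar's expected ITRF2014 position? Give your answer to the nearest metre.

Observed coordinate differences: Δφ = -0.00110°, Δλ = -0.00363°.
Converting to metres (1° lat = 111195 m, cos φ = 0.924193): observed ΔN = -122.3 m, observed ΔE = -373.0 m.
Subtracting the expected shift leaves a residual of -122.3 − (-156) = 33.7 m north and -373.0 − (-392) = 19.0 m east.
Residual distance = √(33.7² + 19.0²) = 38.7 m.

39 m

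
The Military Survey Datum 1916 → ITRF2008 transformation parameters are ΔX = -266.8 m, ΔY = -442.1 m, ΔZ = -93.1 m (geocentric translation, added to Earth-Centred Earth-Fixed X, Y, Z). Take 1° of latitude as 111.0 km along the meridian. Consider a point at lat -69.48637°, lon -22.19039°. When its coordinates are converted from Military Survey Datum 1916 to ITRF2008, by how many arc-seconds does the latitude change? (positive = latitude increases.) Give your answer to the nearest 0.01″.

Δφ = -3.49″

sin φ = -0.936589, cos φ = 0.350430, sin λ = -0.377685, cos λ = 0.925934.
North component: ΔN = −sin φ cos λ·ΔX − sin φ sin λ·ΔY + cos φ·ΔZ = −(-0.936589)(0.925934)(-266.8) − (-0.936589)(-0.377685)(-442.1) + (0.350430)(-93.1) = -107.61 m.
1° of latitude spans 111000 m, so Δφ = -107.61 / 111000 × 3600 = -3.490″.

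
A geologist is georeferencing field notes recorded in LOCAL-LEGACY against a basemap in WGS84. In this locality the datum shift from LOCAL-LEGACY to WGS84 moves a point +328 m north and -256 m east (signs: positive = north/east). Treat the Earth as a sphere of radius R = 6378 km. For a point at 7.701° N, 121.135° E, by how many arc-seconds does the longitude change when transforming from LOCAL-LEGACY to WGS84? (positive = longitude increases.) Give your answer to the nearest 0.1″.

At latitude 7.701°, cos φ = 0.990981.
One radian of longitude at latitude φ spans R cos φ, so Δλ = ΔE / (R cos φ) = -256.0 / (6378000 × 0.990981) = -4.0503e-05 rad = -8.354″.

Δλ = -8.4″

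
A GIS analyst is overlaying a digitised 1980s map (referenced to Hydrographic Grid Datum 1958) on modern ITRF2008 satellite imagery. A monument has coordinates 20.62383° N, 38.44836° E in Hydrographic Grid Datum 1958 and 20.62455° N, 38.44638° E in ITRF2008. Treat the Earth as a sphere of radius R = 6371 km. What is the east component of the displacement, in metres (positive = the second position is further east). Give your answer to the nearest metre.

Δφ = 20.62455° − 20.62383° = +0.00072°; Δλ = 38.44638° − 38.44836° = -0.00198°.
1° along a meridian = πR/180 = 111195 m.
ΔN = Δφ × 111195 = 80.1 m; ΔE = Δλ × 111195 × cos(20.62383°) = -0.00198 × 111195 × 0.935913 = -206.1 m.

ΔE = -206 m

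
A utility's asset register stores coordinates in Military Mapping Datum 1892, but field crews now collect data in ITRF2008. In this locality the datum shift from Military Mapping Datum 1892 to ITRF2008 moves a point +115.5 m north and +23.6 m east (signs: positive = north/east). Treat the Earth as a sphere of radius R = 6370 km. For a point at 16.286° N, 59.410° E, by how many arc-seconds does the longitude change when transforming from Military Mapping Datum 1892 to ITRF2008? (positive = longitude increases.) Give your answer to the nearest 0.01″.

At latitude 16.286°, cos φ = 0.959874.
One radian of longitude at latitude φ spans R cos φ, so Δλ = ΔE / (R cos φ) = 23.6 / (6370000 × 0.959874) = 3.8597e-06 rad = 0.796″.

Δλ = 0.80″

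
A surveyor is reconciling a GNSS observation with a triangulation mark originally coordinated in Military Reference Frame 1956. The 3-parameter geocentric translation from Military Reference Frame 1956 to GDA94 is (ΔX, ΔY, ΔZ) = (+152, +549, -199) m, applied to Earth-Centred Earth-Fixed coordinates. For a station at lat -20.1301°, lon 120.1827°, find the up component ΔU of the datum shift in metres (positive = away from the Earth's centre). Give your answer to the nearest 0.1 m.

At φ = -20.1301°, λ = 120.1827°: sin φ = -0.344153, cos φ = 0.938914, sin λ = 0.864427, cos λ = -0.502759.
ΔU = cos φ cos λ·ΔX + cos φ sin λ·ΔY + sin φ·ΔZ = (0.938914)(-0.502759)(152) + (0.938914)(0.864427)(549) + (-0.344153)(-199) = 442.32 m.

ΔU = 442.3 m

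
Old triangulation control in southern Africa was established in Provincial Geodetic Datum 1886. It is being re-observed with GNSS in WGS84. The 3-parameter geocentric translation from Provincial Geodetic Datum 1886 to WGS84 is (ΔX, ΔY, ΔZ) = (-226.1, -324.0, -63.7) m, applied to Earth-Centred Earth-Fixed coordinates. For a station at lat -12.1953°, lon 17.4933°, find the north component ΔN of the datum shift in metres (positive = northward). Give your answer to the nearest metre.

At φ = -12.1953°, λ = 17.4933°: sin φ = -0.211245, cos φ = 0.977433, sin λ = 0.300594, cos λ = 0.953752.
ΔN = −sin φ cos λ·ΔX − sin φ sin λ·ΔY + cos φ·ΔZ = −(-0.211245)(0.953752)(-226.1) − (-0.211245)(0.300594)(-324.0) + (0.977433)(-63.7) = -128.39 m.

ΔN = -128 m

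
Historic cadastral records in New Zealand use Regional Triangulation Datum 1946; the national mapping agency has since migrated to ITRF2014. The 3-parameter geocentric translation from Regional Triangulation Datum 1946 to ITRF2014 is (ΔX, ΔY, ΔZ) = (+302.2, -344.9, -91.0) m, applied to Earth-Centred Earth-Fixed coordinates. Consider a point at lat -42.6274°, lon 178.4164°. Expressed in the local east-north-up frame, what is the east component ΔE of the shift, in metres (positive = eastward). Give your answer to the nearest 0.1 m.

The local east axis at (φ, λ) is (−sin λ, cos λ, 0), so ΔE = −sin(178.4164°)·302.2 + cos(178.4164°)·(-344.9) = 336.42 m.

ΔE = 336.4 m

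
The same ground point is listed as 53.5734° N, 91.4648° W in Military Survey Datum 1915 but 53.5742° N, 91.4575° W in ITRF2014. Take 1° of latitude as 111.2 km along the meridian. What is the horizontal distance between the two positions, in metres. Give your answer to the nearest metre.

490 m

Δφ = 53.5742° − 53.5734° = +0.0008°; Δλ = -91.4575° − -91.4648° = +0.0073°.
ΔN = Δφ × 111200 = 89.0 m; ΔE = Δλ × 111200 × cos(53.5734°) = +0.0073 × 111200 × 0.593793 = 482.0 m.
Distance = √(ΔE² + ΔN²) = √(482.0² + 89.0²) = 490.2 m.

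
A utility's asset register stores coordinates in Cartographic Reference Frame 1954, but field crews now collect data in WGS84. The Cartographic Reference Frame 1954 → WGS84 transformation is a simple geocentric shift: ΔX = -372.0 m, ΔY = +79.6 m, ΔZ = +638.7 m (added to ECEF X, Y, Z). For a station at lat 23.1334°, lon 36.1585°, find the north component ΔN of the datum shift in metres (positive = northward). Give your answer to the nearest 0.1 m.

At φ = 23.1334°, λ = 36.1585°: sin φ = 0.392873, cos φ = 0.919593, sin λ = 0.590021, cos λ = 0.807388.
ΔN = −sin φ cos λ·ΔX − sin φ sin λ·ΔY + cos φ·ΔZ = −(0.392873)(0.807388)(-372.0) − (0.392873)(0.590021)(79.6) + (0.919593)(638.7) = 686.89 m.

ΔN = 686.9 m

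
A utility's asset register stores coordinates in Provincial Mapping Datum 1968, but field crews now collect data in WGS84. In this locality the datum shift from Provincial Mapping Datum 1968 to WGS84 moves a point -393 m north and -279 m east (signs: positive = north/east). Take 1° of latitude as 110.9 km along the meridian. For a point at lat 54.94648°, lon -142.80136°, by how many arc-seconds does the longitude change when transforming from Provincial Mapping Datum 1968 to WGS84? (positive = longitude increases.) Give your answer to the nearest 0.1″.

Δλ = -15.8″

At latitude 54.94648°, cos φ = 0.574341.
1° of longitude at this latitude = 110.9 × cos φ = 63.69 km, so Δλ = -279.0 / 63694.5 = -0.0043803° = -15.769″.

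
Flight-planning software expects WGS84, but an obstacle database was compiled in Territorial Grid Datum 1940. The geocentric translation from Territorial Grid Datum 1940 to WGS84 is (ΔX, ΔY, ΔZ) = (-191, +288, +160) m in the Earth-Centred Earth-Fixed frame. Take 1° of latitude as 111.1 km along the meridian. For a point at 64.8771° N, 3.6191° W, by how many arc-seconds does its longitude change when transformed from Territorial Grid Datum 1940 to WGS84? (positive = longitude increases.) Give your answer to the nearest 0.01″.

Δλ = 21.02″

sin φ = 0.905399, cos φ = 0.424561, sin λ = -0.063123, cos λ = 0.998006.
East component: ΔE = −sin λ·ΔX + cos λ·ΔY = −(-0.063123)(-191) + (0.998006)(288) = 275.37 m.
1° of latitude spans 111100 m; at latitude φ, 1° of longitude spans that × cos φ = 47168.8 m, so Δλ = 275.37 / 47168.8 × 3600 = 21.017″.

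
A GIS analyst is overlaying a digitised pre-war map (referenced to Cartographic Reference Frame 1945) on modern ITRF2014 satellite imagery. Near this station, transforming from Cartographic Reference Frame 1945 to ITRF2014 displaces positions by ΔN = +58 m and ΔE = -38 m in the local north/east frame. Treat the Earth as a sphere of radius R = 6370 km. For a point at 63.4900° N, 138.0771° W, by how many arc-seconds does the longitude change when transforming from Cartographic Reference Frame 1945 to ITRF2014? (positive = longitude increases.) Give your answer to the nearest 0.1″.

At latitude 63.4900°, cos φ = 0.446354.
One radian of longitude at latitude φ spans R cos φ, so Δλ = ΔE / (R cos φ) = -38.0 / (6370000 × 0.446354) = -1.3365e-05 rad = -2.757″.

Δλ = -2.8″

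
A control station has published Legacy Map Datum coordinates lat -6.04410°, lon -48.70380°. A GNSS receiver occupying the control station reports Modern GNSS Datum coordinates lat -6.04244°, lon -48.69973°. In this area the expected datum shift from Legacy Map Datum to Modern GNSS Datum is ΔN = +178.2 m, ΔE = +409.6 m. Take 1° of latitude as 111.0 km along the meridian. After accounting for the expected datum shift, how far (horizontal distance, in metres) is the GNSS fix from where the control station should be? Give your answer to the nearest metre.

Observed coordinate differences: Δφ = +0.00166°, Δλ = +0.00407°.
Converting to metres (1° lat = 111000 m, cos φ = 0.994441): observed ΔN = 184.3 m, observed ΔE = 449.3 m.
Subtracting the expected shift leaves a residual of 184.3 − (178.2) = 6.1 m north and 449.3 − (409.6) = 39.7 m east.
Residual distance = √(6.1² + 39.7²) = 40.1 m.

40 m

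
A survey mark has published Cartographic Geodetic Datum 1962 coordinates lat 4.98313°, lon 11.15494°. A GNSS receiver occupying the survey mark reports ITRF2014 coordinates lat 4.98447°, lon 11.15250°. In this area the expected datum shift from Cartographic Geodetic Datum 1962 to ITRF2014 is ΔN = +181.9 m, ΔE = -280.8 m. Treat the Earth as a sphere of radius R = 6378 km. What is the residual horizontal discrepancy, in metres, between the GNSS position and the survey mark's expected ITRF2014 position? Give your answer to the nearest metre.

34 m

Observed coordinate differences: Δφ = +0.00134°, Δλ = -0.00244°.
Converting to metres (1° lat = 111317 m, cos φ = 0.996220): observed ΔN = 149.2 m, observed ΔE = -270.6 m.
Subtracting the expected shift leaves a residual of 149.2 − (181.9) = -32.7 m north and -270.6 − (-280.8) = 10.2 m east.
Residual distance = √((-32.7)² + 10.2²) = 34.3 m.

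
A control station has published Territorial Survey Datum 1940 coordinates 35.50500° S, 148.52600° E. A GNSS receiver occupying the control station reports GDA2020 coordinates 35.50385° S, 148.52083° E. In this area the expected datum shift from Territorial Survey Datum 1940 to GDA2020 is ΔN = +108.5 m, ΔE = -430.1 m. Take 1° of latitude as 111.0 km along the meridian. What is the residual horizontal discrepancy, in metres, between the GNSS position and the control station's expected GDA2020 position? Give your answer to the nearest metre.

Observed coordinate differences: Δφ = +0.00115°, Δλ = -0.00517°.
Converting to metres (1° lat = 111000 m, cos φ = 0.814065): observed ΔN = 127.7 m, observed ΔE = -467.2 m.
Subtracting the expected shift leaves a residual of 127.7 − (108.5) = 19.2 m north and -467.2 − (-430.1) = -37.1 m east.
Residual distance = √(19.2² + (-37.1)²) = 41.7 m.

42 m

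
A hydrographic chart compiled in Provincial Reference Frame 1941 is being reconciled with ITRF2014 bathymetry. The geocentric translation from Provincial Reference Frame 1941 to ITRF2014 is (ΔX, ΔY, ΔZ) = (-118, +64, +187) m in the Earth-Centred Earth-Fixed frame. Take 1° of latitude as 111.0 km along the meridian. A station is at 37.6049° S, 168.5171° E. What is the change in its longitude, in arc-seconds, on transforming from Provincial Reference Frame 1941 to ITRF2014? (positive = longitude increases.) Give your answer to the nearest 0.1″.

sin φ = -0.610213, cos φ = 0.792237, sin λ = 0.199075, cos λ = -0.979984.
East component: ΔE = −sin λ·ΔX + cos λ·ΔY = −(0.199075)(-118) + (-0.979984)(64) = -39.23 m.
1° of latitude spans 111000 m; at latitude φ, 1° of longitude spans that × cos φ = 87938.4 m, so Δλ = -39.23 / 87938.4 × 3600 = -1.606″.

Δλ = -1.6″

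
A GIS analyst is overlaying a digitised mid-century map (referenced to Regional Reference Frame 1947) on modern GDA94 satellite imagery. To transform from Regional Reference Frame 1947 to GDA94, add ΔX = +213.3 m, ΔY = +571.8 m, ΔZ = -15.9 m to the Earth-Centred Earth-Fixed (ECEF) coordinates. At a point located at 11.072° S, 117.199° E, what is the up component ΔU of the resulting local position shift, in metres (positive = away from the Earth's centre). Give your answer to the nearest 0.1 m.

ΔU = 406.5 m

The local up (radial) axis is (cos φ cos λ, cos φ sin λ, sin φ), giving ΔU = -95.681 + 499.107 + 3.053 = 406.48 m.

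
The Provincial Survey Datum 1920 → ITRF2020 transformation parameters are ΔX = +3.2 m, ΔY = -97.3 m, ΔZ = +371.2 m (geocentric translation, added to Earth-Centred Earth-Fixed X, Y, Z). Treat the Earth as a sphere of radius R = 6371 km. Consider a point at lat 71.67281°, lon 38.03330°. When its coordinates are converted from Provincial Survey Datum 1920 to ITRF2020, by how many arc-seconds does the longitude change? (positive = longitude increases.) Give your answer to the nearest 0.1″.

Δλ = -8.1″

sin φ = 0.949276, cos φ = 0.314443, sin λ = 0.616119, cos λ = 0.787653.
East component: ΔE = −sin λ·ΔX + cos λ·ΔY = −(0.616119)(3.2) + (0.787653)(-97.3) = -78.61 m.
1° of latitude spans πR/180 = 111195 m; at latitude φ, 1° of longitude spans that × cos φ = 34964.5 m, so Δλ = -78.61 / 34964.5 × 3600 = -8.094″.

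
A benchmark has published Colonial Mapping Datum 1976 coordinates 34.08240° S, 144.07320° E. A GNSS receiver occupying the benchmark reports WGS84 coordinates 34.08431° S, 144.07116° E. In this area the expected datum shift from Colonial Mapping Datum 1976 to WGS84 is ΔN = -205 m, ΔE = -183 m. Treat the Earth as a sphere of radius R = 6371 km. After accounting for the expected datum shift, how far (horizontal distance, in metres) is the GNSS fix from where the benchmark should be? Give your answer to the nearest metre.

9 m

Observed coordinate differences: Δφ = -0.00191°, Δλ = -0.00204°.
Converting to metres (1° lat = 111195 m, cos φ = 0.828233): observed ΔN = -212.4 m, observed ΔE = -187.9 m.
Subtracting the expected shift leaves a residual of -212.4 − (-205) = -7.4 m north and -187.9 − (-183) = -4.9 m east.
Residual distance = √((-7.4)² + (-4.9)²) = 8.8 m.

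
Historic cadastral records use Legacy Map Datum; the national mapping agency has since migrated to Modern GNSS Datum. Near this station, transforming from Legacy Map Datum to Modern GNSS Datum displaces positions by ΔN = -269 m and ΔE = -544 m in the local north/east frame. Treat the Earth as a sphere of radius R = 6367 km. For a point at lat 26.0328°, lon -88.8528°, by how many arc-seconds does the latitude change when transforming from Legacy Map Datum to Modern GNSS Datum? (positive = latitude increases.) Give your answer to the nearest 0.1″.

On a sphere of radius R, 1 rad of latitude = R, so Δφ = ΔN / R = -269.0 / 6367000 = -4.2249e-05 rad = -8.715″.

Δφ = -8.7″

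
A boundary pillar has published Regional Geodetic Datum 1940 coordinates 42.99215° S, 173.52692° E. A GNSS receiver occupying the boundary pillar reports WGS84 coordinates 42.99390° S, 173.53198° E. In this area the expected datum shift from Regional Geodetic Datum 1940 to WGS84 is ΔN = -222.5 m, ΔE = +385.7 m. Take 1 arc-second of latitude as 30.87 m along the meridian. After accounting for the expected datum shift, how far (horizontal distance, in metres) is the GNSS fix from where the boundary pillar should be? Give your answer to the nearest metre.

38 m

Observed coordinate differences: Δφ = -0.00175°, Δλ = +0.00506°.
Converting to metres (1° lat = 111132 m, cos φ = 0.731447): observed ΔN = -194.5 m, observed ΔE = 411.3 m.
Subtracting the expected shift leaves a residual of -194.5 − (-222.5) = 28.0 m north and 411.3 − (385.7) = 25.6 m east.
Residual distance = √(28.0² + 25.6²) = 38.0 m.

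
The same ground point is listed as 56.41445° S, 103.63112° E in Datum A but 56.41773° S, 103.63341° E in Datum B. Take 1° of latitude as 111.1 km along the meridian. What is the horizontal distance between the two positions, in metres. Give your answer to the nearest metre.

391 m

Δφ = -56.41773° − -56.41445° = -0.00328°; Δλ = 103.63341° − 103.63112° = +0.00229°.
ΔN = Δφ × 111100 = -364.4 m; ΔE = Δλ × 111100 × cos(-56.41445°) = +0.00229 × 111100 × 0.553181 = 140.7 m.
Distance = √(ΔE² + ΔN²) = √(140.7² + (-364.4)²) = 390.6 m.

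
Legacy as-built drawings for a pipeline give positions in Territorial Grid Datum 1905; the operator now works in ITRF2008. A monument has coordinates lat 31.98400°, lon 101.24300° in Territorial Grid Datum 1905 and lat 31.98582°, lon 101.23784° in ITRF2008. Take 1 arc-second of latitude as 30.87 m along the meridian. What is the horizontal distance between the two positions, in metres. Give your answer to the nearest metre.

Δφ = 31.98582° − 31.98400° = +0.00182°; Δλ = 101.23784° − 101.24300° = -0.00516°.
1° of latitude = 3600 × 30.87 = 111132 m.
ΔN = Δφ × 111132 = 202.3 m; ΔE = Δλ × 111132 × cos(31.98400°) = -0.00516 × 111132 × 0.848196 = -486.4 m.
Distance = √(ΔE² + ΔN²) = √((-486.4)² + 202.3²) = 526.8 m.

527 m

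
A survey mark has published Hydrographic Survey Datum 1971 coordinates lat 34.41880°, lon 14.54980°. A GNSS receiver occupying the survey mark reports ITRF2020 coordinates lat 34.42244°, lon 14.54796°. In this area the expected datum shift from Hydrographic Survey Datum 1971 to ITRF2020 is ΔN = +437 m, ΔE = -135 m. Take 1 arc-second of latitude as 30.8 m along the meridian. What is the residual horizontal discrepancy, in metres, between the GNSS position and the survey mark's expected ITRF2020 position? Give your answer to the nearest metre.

Observed coordinate differences: Δφ = +0.00364°, Δλ = -0.00184°.
Converting to metres (1° lat = 110880 m, cos φ = 0.824928): observed ΔN = 403.6 m, observed ΔE = -168.3 m.
Subtracting the expected shift leaves a residual of 403.6 − (437) = -33.4 m north and -168.3 − (-135) = -33.3 m east.
Residual distance = √((-33.4)² + (-33.3)²) = 47.2 m.

47 m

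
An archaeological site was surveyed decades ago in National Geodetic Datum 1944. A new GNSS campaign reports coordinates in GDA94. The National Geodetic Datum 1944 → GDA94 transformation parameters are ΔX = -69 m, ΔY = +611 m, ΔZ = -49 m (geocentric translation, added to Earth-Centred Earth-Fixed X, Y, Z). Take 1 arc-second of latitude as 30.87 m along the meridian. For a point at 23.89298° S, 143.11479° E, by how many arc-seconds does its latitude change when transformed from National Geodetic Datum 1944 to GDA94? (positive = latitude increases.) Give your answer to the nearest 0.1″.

Δφ = 4.1″

sin φ = -0.405030, cos φ = 0.914304, sin λ = 0.600214, cos λ = -0.799840.
North component: ΔN = −sin φ cos λ·ΔX − sin φ sin λ·ΔY + cos φ·ΔZ = −(-0.405030)(-0.799840)(-69) − (-0.405030)(0.600214)(611) + (0.914304)(-49) = 126.09 m.
1° of latitude spans 3600 × 30.87 = 111132 m, so Δφ = 126.09 / 111132 × 3600 = 4.085″.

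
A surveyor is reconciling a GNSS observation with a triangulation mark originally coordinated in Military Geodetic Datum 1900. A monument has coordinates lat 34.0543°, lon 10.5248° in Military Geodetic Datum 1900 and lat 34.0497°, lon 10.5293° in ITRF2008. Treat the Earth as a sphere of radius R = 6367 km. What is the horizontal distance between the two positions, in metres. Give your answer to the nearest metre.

Δφ = 34.0497° − 34.0543° = -0.0046°; Δλ = 10.5293° − 10.5248° = +0.0045°.
1° along a meridian = πR/180 = 111125 m.
ΔN = Δφ × 111125 = -511.2 m; ΔE = Δλ × 111125 × cos(34.0543°) = +0.0045 × 111125 × 0.828507 = 414.3 m.
Distance = √(ΔE² + ΔN²) = √(414.3² + (-511.2)²) = 658.0 m.

658 m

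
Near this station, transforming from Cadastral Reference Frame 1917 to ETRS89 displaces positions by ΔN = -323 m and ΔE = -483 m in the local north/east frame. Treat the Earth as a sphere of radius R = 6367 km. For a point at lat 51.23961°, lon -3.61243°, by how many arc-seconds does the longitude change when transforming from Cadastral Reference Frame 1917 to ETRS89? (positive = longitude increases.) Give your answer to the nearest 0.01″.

At latitude 51.23961°, cos φ = 0.626065.
One radian of longitude at latitude φ spans R cos φ, so Δλ = ΔE / (R cos φ) = -483.0 / (6367000 × 0.626065) = -1.2117e-04 rad = -24.993″.

Δλ = -24.99″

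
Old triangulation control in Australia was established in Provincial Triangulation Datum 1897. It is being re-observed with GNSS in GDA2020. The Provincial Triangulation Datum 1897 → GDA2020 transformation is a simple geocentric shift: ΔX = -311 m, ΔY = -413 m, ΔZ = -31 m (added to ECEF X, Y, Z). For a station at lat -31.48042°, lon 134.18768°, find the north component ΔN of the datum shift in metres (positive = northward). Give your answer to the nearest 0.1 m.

The local north axis is (−sin φ cos λ, −sin φ sin λ, cos φ), giving ΔN = 113.199 − 154.650 − 26.437 = -67.89 m.

ΔN = -67.9 m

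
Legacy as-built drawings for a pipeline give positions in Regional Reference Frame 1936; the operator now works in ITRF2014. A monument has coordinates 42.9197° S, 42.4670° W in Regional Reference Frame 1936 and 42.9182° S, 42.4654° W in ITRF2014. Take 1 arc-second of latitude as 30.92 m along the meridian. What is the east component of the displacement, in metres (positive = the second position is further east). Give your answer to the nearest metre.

Δφ = -42.9182° − -42.9197° = +0.0015°; Δλ = -42.4654° − -42.4670° = +0.0016°.
1° of latitude = 3600 × 30.92 = 111312 m.
ΔN = Δφ × 111312 = 167.0 m; ΔE = Δλ × 111312 × cos(-42.9197°) = +0.0016 × 111312 × 0.732309 = 130.4 m.

ΔE = 130 m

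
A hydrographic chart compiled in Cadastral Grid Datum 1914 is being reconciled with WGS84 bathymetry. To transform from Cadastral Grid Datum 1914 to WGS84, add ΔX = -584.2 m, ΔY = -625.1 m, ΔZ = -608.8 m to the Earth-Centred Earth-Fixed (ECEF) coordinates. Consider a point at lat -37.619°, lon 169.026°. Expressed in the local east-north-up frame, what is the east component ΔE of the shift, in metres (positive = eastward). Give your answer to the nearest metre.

ΔE = 725 m

At φ = -37.619°, λ = 169.026°: sin φ = -0.610408, cos φ = 0.792087, sin λ = 0.190364, cos λ = -0.981714.
ΔE = −sin λ·ΔX + cos λ·ΔY = −(0.190364)·(-584.2) + (-0.981714)·(-625.1) = 724.88 m.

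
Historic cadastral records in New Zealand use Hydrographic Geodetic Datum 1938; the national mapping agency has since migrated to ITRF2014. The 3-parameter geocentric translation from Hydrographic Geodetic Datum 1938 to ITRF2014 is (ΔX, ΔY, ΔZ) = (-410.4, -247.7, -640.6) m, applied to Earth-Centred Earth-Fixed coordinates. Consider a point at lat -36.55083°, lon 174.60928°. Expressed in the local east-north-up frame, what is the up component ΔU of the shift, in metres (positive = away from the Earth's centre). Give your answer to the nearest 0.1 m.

ΔU = 691.0 m

The local up (radial) axis is (cos φ cos λ, cos φ sin λ, sin φ), giving ΔU = 328.228 − 18.694 + 381.500 = 691.03 m.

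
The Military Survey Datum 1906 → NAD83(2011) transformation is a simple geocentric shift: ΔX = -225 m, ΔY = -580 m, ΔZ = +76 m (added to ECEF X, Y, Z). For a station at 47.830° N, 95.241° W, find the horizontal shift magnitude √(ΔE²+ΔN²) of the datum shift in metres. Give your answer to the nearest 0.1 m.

At φ = 47.830°, λ = -95.241°: sin φ = 0.741156, cos φ = 0.671333, sin λ = -0.995819, cos λ = -0.091345.
ΔE = −sin λ·ΔX + cos λ·ΔY = −(-0.995819)·(-225) + (-0.091345)·(-580) = -171.08 m.
ΔN = −sin φ cos λ·ΔX − sin φ sin λ·ΔY + cos φ·ΔZ = −(0.741156)(-0.091345)(-225) − (0.741156)(-0.995819)(-580) + (0.671333)(76) = -392.28 m.
Horizontal magnitude = √(ΔE² + ΔN²) = √((-171.08)² + (-392.28)²) = 427.97 m.

428.0 m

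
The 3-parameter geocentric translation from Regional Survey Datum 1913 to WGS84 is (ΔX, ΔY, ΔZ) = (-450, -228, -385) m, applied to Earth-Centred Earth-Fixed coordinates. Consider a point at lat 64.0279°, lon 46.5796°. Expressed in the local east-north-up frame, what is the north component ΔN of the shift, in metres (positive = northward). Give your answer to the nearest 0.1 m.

ΔN = 258.3 m

The local north axis is (−sin φ cos λ, −sin φ sin λ, cos φ), giving ΔN = 278.068 + 148.879 − 168.604 = 258.34 m.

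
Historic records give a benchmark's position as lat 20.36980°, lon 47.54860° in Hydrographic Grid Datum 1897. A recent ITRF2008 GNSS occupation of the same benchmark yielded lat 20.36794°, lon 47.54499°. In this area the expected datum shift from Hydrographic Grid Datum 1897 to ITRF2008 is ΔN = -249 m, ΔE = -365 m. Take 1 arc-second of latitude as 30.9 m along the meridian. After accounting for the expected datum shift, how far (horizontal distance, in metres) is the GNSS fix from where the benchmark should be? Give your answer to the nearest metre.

44 m

Observed coordinate differences: Δφ = -0.00186°, Δλ = -0.00361°.
Converting to metres (1° lat = 111240 m, cos φ = 0.937466): observed ΔN = -206.9 m, observed ΔE = -376.5 m.
Subtracting the expected shift leaves a residual of -206.9 − (-249) = 42.1 m north and -376.5 − (-365) = -11.5 m east.
Residual distance = √(42.1² + (-11.5)²) = 43.6 m.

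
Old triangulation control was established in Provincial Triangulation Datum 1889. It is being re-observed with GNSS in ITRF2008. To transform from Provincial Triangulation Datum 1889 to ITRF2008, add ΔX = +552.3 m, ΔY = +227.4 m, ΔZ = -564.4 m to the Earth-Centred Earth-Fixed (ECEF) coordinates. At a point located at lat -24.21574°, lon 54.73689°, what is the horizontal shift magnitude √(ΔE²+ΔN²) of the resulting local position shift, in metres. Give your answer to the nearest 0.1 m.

At φ = -24.21574°, λ = 54.73689°: sin φ = -0.410174, cos φ = 0.912007, sin λ = 0.816509, cos λ = 0.577332.
ΔE = −sin λ·ΔX + cos λ·ΔY = −(0.816509)·(552.3) + (0.577332)·(227.4) = -319.67 m.
ΔN = −sin φ cos λ·ΔX − sin φ sin λ·ΔY + cos φ·ΔZ = −(-0.410174)(0.577332)(552.3) − (-0.410174)(0.816509)(227.4) + (0.912007)(-564.4) = -307.79 m.
Horizontal magnitude = √(ΔE² + ΔN²) = √((-319.67)² + (-307.79)²) = 443.76 m.

443.8 m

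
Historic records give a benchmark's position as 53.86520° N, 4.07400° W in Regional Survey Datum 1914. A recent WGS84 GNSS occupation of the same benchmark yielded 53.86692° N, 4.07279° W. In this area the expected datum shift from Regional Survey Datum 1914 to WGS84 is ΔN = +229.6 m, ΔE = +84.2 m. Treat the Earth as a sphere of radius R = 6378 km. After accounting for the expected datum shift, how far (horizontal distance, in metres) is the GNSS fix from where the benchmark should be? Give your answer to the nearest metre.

38 m

Observed coordinate differences: Δφ = +0.00172°, Δλ = +0.00121°.
Converting to metres (1° lat = 111317 m, cos φ = 0.589687): observed ΔN = 191.5 m, observed ΔE = 79.4 m.
Subtracting the expected shift leaves a residual of 191.5 − (229.6) = -38.1 m north and 79.4 − (84.2) = -4.8 m east.
Residual distance = √((-38.1)² + (-4.8)²) = 38.4 m.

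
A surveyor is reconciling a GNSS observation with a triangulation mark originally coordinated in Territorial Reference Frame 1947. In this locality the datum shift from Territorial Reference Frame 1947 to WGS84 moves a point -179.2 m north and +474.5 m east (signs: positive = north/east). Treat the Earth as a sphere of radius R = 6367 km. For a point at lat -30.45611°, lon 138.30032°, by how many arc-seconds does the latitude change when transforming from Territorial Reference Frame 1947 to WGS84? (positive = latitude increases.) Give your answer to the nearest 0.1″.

On a sphere of radius R, 1 rad of latitude = R, so Δφ = ΔN / R = -179.2 / 6367000 = -2.8145e-05 rad = -5.805″.

Δφ = -5.8″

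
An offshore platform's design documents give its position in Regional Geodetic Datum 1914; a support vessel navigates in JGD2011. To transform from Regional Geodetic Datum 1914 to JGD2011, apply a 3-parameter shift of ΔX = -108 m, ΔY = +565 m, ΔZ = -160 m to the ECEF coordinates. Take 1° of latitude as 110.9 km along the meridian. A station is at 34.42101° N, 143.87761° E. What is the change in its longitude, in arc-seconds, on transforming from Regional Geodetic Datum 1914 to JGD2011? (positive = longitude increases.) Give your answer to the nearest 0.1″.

Δλ = -15.5″

sin φ = 0.565270, cos φ = 0.824906, sin λ = 0.589512, cos λ = -0.807760.
East component: ΔE = −sin λ·ΔX + cos λ·ΔY = −(0.589512)(-108) + (-0.807760)(565) = -392.72 m.
1° of latitude spans 110900 m; at latitude φ, 1° of longitude spans that × cos φ = 91482.1 m, so Δλ = -392.72 / 91482.1 × 3600 = -15.454″.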